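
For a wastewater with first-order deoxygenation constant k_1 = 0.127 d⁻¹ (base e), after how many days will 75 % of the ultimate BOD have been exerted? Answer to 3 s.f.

y/L₀ = 1 − e^(−k_1 t) = 0.75 ⇒ e^(−k_1 t) = 0.250
t = −ln(0.250) / 0.127 = 1.386 / 0.127 = 10.92 d.

t ≈ 10.9 d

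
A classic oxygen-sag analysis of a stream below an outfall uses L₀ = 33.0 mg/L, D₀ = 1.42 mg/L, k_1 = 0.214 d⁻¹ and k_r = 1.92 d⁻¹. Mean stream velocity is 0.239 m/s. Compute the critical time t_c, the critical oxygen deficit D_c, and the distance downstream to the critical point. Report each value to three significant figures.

t_c ≈ 1.04 d; D_c ≈ 2.94 mg/L; x_c ≈ 21.5 km

With k_r/k_1 = 8.972 and 1 − D₀(k_r−k_1)/(k_1 L₀) = 0.6570,
t_c = ln(8.972 × 0.6570) / (1.92 − 0.214) = ln(5.894) / 1.706 = 1.774/1.706 = 1.040 d.
L(t_c) = L₀ e^(−k_1 t_c) = 33.0 × 0.8005 = 26.42 mg/L, and at the critical point k_r D_c = k_1 L, so D_c = (0.214/1.92) × 26.42 = 2.944 mg/L.
x_c = v t_c = 0.239 m/s × 1.040 d × 86400 s/d = 21470 m ≈ 21.5 km.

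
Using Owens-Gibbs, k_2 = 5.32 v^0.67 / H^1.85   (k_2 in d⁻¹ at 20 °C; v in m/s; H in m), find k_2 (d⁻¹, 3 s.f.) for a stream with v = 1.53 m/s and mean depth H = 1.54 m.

k_2 ≈ 3.18 d⁻¹

k_2 = 5.32 × 1.53^0.67 / 1.54^1.85 = 5.32 × 1.330 / 2.223 = 3.182 d⁻¹.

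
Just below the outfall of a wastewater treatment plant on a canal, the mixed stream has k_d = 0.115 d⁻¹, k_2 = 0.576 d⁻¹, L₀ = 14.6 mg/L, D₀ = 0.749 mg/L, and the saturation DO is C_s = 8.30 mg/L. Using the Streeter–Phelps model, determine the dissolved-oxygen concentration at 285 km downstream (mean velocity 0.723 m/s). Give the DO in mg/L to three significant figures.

DO ≈ 6.35 mg/L

Travel time t = x/v = 285 km / (0.723 m/s) = 285000 m / 0.723 m/s = 394200 s = 4.562 d.
k_d L₀/(k_2−k_d) = 0.115×14.6/(0.576−0.115) = 1.679/0.4610 = 3.642 mg/L.
e^(−k_d t) = e^(−0.115×4.562) = 0.5917; e^(−k_2 t) = e^(−0.576×4.562) = 0.07223.
D = 3.642 × (0.5917 − 0.07223) + 0.749 × 0.07223 = 1.892 + 0.05410 = 1.946 mg/L.
DO = C_s − D = 8.30 − 1.946 = 6.354 mg/L.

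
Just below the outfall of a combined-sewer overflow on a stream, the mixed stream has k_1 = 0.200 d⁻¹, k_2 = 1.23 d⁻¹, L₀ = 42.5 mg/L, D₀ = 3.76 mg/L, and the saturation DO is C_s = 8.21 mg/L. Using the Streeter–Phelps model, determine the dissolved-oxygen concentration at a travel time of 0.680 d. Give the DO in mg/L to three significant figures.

DO ≈ 2.95 mg/L

k_1 L₀/(k_2−k_1) = 0.200×42.5/(1.23−0.200) = 8.500/1.030 = 8.252 mg/L.
e^(−k_1 t) = e^(−0.200×0.6800) = 0.8728; e^(−k_2 t) = e^(−1.23×0.6800) = 0.4333.
D = 8.252 × (0.8728 − 0.4333) + 3.76 × 0.4333 = 3.628 + 1.629 = 5.257 mg/L.
DO = C_s − D = 8.21 − 5.257 = 2.953 mg/L.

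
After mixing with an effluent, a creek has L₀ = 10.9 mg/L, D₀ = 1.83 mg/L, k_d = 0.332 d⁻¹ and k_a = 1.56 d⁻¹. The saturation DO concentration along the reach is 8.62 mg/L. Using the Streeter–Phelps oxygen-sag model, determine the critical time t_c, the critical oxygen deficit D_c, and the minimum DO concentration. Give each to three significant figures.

With k_a/k_d = 4.699 and 1 − D₀(k_a−k_d)/(k_d L₀) = 0.3790,
t_c = ln(4.699 × 0.3790) / (1.56 − 0.332) = ln(1.781) / 1.228 = 0.5771/1.228 = 0.4700 d.
L(t_c) = L₀ e^(−k_d t_c) = 10.9 × 0.8555 = 9.325 mg/L, and at the critical point k_a D_c = k_d L, so D_c = (0.332/1.56) × 9.325 = 1.985 mg/L.
Minimum DO = C_s − D_c = 8.62 − 1.985 = 6.635 mg/L.

t_c ≈ 0.470 d; D_c ≈ 1.98 mg/L; min DO ≈ 6.64 mg/L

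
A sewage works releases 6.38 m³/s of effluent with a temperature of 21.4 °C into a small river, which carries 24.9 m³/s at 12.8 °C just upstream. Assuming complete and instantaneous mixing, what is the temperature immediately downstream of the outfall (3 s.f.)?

Flow-weighted mixing: C = (Q_r C_r + Q_w C_w)/(Q_r + Q_w)
= (24.9×12.8 + 6.38×21.4)/(24.9 + 6.38) = 455.3/31.28 = 14.55 °C.

14.6 °C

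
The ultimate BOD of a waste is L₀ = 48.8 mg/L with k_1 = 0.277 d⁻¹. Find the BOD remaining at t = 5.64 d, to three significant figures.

L ≈ 10.2 mg/L

L_t = L₀ e^(−k_1 t) = 48.8 × e^(−0.277×5.64) = 48.8 × 0.2097 = 10.23 mg/L.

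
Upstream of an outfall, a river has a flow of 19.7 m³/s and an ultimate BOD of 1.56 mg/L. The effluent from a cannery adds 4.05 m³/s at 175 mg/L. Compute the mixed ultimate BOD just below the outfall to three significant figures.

Flow-weighted mixing: C = (Q_r C_r + Q_w C_w)/(Q_r + Q_w)
= (19.7×1.56 + 4.05×175)/(19.7 + 4.05) = 739.5/23.75 = 31.14 mg/L.

31.1 mg/L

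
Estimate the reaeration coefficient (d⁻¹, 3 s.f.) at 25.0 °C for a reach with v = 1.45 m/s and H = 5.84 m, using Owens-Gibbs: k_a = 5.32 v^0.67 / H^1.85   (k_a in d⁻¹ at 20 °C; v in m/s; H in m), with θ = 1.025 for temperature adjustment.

k_a(20) = 5.32 × 1.45^0.67 / 5.84^1.85 = 5.32 × 1.283 / 26.17 = 0.2607 d⁻¹.
k_a(25.0) = 0.2607 × 1.025^(25.0−20) = 0.2607 × 1.131 = 0.2950 d⁻¹.

k_a ≈ 0.295 d⁻¹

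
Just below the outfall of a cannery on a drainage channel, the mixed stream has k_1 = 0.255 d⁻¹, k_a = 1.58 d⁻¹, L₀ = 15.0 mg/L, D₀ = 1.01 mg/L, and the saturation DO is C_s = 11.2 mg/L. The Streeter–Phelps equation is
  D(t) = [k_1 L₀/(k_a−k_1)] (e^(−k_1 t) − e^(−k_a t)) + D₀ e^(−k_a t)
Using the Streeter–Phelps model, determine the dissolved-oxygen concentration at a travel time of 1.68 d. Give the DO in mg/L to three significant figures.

DO ≈ 9.45 mg/L

k_1 L₀/(k_a−k_1) = 0.255×15.0/(1.58−0.255) = 3.825/1.325 = 2.887 mg/L.
e^(−k_1 t) = e^(−0.255×1.680) = 0.6516; e^(−k_a t) = e^(−1.58×1.680) = 0.07034.
D = 2.887 × (0.6516 − 0.07034) + 1.01 × 0.07034 = 1.678 + 0.07104 = 1.749 mg/L.
DO = C_s − D = 11.2 − 1.749 = 9.451 mg/L.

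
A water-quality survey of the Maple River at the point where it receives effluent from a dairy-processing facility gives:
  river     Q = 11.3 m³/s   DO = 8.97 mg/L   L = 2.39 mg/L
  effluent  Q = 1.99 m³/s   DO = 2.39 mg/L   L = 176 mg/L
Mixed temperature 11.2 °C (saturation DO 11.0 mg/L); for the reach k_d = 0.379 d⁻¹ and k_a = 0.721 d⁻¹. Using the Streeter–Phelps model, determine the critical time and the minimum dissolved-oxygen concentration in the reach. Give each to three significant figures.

Mixed DO = (11.3×8.97 + 1.99×2.39)/(11.3+1.99) = 106.1/13.29 = 7.985 mg/L.
Mixed L₀ = (11.3×2.39 + 1.99×176)/(13.29) = 377.2/13.29 = 28.39 mg/L.
Initial deficit D₀ = C_s − DO₀ = 11.0 − 7.985 = 3.015 mg/L.
t_c = (1/0.3420) ln[(0.721/0.379)(1 − 3.015×0.3420/(0.379×28.39))] = 2.924 × ln(1.720) = 1.586 d.
D_c = (0.379/0.721) × 28.39 × e^(−0.379×1.586) = 0.5257 × 28.39 × 0.5483 = 8.181 mg/L.
Minimum DO = 11.0 − 8.181 = 2.819 mg/L.

t_c ≈ 1.59 d; minimum DO ≈ 2.82 mg/L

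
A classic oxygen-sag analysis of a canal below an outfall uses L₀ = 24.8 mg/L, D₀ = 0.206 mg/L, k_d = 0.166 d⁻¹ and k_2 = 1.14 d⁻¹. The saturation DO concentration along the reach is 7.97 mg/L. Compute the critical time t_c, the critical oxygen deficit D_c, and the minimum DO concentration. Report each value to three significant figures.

At the critical point dD/dt = 0, so k_d L₀ e^(−k_d t) = k_2 D. Substituting D(t) from the Streeter–Phelps equation and solving for t gives
t_c = ln[(k_2/k_d)(1 − D₀(k_2−k_d)/(k_d L₀))] / (k_2−k_d).
Here k_2−k_d = 0.9740 d⁻¹ and 1 − D₀(k_2−k_d)/(k_d L₀) = 1 − 0.206×0.9740/(0.166×24.8) = 0.9513, so
t_c = ln(6.867 × 0.9513) / 0.9740 = 1.877 / 0.9740 = 1.927 d.
L(t_c) = L₀ e^(−k_d t_c) = 24.8 × 0.7262 = 18.01 mg/L, and at the critical point k_2 D_c = k_d L, so D_c = (0.166/1.14) × 18.01 = 2.623 mg/L.
Minimum DO = C_s − D_c = 7.97 − 2.623 = 5.347 mg/L.

t_c ≈ 1.93 d; D_c ≈ 2.62 mg/L; min DO ≈ 5.35 mg/L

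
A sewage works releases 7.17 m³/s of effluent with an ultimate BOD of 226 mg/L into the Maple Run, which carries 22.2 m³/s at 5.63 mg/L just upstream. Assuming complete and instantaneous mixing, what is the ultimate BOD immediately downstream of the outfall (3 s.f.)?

Flow-weighted mixing: C = (Q_r C_r + Q_w C_w)/(Q_r + Q_w)
= (22.2×5.63 + 7.17×226)/(22.2 + 7.17) = 1745/29.37 = 59.43 mg/L.

59.4 mg/L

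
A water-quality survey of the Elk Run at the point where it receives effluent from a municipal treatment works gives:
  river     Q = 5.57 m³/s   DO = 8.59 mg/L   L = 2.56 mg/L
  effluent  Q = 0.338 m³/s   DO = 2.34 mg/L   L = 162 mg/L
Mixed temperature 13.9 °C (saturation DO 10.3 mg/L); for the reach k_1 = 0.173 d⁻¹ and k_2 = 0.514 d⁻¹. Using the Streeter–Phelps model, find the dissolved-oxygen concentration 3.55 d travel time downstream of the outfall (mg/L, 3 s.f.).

Mixed DO = (5.57×8.59 + 0.338×2.34)/(5.57+0.338) = 48.64/5.908 = 8.232 mg/L.
Mixed L₀ = (5.57×2.56 + 0.338×162)/(5.908) = 69.02/5.908 = 11.68 mg/L.
Initial deficit D₀ = C_s − DO₀ = 10.3 − 8.232 = 2.068 mg/L.
D(3.55) = [0.173×11.68/(0.514−0.173)](e^(−0.173×3.55) − e^(−0.514×3.55)) + 2.068 e^(−0.514×3.55)
= 5.926 × (0.5411 − 0.1613) + 2.068 × 0.1613 = 2.585 mg/L.
DO = 10.3 − 2.585 = 7.715 mg/L.

DO ≈ 7.72 mg/L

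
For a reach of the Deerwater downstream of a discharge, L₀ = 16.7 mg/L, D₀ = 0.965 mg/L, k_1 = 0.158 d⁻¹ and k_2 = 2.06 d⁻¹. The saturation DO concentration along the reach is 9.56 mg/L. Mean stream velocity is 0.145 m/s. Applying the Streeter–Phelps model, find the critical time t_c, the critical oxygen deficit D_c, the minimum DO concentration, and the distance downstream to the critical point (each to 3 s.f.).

t_c ≈ 0.725 d; D_c ≈ 1.14 mg/L; min DO ≈ 8.42 mg/L; x_c ≈ 9.08 km

With k_2/k_1 = 13.04 and 1 − D₀(k_2−k_1)/(k_1 L₀) = 0.3044,
t_c = ln(13.04 × 0.3044) / (2.06 − 0.158) = ln(3.969) / 1.902 = 1.378/1.902 = 0.7247 d.
L(t_c) = L₀ e^(−k_1 t_c) = 16.7 × 0.8918 = 14.89 mg/L, and at the critical point k_2 D_c = k_1 L, so D_c = (0.158/2.06) × 14.89 = 1.142 mg/L.
Minimum DO = C_s − D_c = 9.56 − 1.142 = 8.418 mg/L.
x_c = v t_c = 0.145 m/s × 0.7247 d × 86400 s/d = 9079 m ≈ 9.08 km.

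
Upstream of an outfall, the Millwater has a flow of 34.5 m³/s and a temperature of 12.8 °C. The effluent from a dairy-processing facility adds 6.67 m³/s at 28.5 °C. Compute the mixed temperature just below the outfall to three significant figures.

Flow-weighted mixing: C = (Q_r C_r + Q_w C_w)/(Q_r + Q_w)
= (34.5×12.8 + 6.67×28.5)/(34.5 + 6.67) = 631.7/41.17 = 15.34 °C.

15.3 °C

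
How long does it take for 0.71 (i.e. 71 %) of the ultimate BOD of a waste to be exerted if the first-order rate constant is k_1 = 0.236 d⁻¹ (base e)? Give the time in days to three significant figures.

t ≈ 5.25 d

y/L₀ = 1 − e^(−k_1 t) = 0.71 ⇒ e^(−k_1 t) = 0.290
t = −ln(0.290) / 0.236 = 1.238 / 0.236 = 5.245 d.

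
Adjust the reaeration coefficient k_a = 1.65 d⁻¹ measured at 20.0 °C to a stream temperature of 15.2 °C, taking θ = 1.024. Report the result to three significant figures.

k_a ≈ 1.47 d⁻¹

k_a(T₂) = k_a(T₁) · θ^(T₂−T₁) = 1.65 × 1.024^(15.2−20.0)
= 1.65 × 1.024^-4.80 = 1.65 × 0.8924 = 1.472 d⁻¹.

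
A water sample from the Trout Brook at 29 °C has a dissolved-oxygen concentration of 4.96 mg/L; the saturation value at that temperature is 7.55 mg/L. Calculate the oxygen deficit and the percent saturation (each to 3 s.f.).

D ≈ 2.59 mg/L; 65.7 % saturation

D = C_s − C = 7.55 − 4.96 = 2.59 mg/L.
% saturation = 4.96/7.55 × 100 = 65.7 %.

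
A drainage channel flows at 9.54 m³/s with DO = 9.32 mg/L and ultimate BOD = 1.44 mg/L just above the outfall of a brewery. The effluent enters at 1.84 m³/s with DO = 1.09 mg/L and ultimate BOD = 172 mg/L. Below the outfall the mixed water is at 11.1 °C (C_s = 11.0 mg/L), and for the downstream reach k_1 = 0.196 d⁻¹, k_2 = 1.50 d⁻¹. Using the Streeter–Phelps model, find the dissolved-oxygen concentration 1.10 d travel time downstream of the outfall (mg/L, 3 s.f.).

DO ≈ 7.74 mg/L

Mixed DO = (9.54×9.32 + 1.84×1.09)/(9.54+1.84) = 90.92/11.38 = 7.989 mg/L.
Mixed L₀ = (9.54×1.44 + 1.84×172)/(11.38) = 330.2/11.38 = 29.02 mg/L.
Initial deficit D₀ = C_s − DO₀ = 11.0 − 7.989 = 3.011 mg/L.
D(1.10) = [0.196×29.02/(1.50−0.196)](e^(−0.196×1.10) − e^(−1.50×1.10)) + 3.011 e^(−1.50×1.10)
= 4.362 × (0.8061 − 0.1920) + 3.011 × 0.1920 = 3.256 mg/L.
DO = 11.0 − 3.256 = 7.744 mg/L.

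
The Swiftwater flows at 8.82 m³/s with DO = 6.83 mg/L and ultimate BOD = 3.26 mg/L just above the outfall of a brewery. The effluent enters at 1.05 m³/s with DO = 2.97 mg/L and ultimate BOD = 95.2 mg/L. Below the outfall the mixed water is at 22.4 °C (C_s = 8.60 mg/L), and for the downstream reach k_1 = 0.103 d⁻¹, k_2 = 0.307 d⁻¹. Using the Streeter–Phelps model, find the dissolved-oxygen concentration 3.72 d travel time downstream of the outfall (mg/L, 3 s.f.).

DO ≈ 5.52 mg/L

Mixed DO = (8.82×6.83 + 1.05×2.97)/(8.82+1.05) = 63.36/9.870 = 6.419 mg/L.
Mixed L₀ = (8.82×3.26 + 1.05×95.2)/(9.870) = 128.7/9.870 = 13.04 mg/L.
Initial deficit D₀ = C_s − DO₀ = 8.60 − 6.419 = 2.181 mg/L.
D(3.72) = [0.103×13.04/(0.307−0.103)](e^(−0.103×3.72) − e^(−0.307×3.72)) + 2.181 e^(−0.307×3.72)
= 6.584 × (0.6817 − 0.3192) + 2.181 × 0.3192 = 3.083 mg/L.
DO = 8.60 − 3.083 = 5.517 mg/L.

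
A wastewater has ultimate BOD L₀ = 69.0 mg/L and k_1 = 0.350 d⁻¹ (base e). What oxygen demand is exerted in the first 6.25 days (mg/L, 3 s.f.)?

y ≈ 61.3 mg/L

y_t = L₀(1 − e^(−k_1 t)) = 69.0 × (1 − e^(−0.350×6.25))
= 69.0 × (1 − 0.1122) = 69.0 × 0.8878 = 61.26 mg/L.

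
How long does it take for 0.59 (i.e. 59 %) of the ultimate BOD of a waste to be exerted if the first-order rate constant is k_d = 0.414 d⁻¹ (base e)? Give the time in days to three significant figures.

t ≈ 2.15 d

y/L₀ = 1 − e^(−k_d t) = 0.59 ⇒ e^(−k_d t) = 0.410
t = −ln(0.410) / 0.414 = 0.8916 / 0.414 = 2.154 d.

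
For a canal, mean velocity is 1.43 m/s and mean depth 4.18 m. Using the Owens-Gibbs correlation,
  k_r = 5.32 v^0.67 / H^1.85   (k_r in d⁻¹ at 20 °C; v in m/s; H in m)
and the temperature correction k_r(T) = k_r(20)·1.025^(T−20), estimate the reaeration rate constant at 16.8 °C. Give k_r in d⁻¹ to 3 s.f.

k_r ≈ 0.443 d⁻¹

k_r(20) = 5.32 × 1.43^0.67 / 4.18^1.85 = 5.32 × 1.271 / 14.10 = 0.4795 d⁻¹.
k_r(16.8) = 0.4795 × 1.025^(16.8−20) = 0.4795 × 0.9240 = 0.4431 d⁻¹.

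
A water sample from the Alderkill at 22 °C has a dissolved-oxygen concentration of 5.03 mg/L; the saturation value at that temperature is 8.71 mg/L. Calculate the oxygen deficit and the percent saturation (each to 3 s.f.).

D ≈ 3.68 mg/L; 57.7 % saturation

D = C_s − C = 8.71 − 5.03 = 3.68 mg/L.
% saturation = 5.03/8.71 × 100 = 57.7 %.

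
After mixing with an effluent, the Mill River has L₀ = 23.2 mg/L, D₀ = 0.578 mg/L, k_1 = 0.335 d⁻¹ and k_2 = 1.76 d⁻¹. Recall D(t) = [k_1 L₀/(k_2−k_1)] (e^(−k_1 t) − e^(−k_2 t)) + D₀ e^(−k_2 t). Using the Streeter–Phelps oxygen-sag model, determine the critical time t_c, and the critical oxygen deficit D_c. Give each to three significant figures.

t_c = [1/(k_2−k_1)] ln[(k_2/k_1)(1 − D₀(k_2−k_1)/(k_1 L₀))]
= [1/(1.76−0.335)] ln[(1.76/0.335)(1 − 0.578×1.425/(0.335×23.2))]
= (1/1.425) ln[5.254 × 0.8940] = 0.7018 × ln(4.697) = 0.7018 × 1.547 = 1.086 d.
D_c = (k_1/k_2) L₀ e^(−k_1 t_c) = (0.335/1.76) × 23.2 × e^(−0.335×1.086) = 0.1903 × 23.2 × 0.6951 = 3.070 mg/L.

t_c ≈ 1.09 d; D_c ≈ 3.07 mg/L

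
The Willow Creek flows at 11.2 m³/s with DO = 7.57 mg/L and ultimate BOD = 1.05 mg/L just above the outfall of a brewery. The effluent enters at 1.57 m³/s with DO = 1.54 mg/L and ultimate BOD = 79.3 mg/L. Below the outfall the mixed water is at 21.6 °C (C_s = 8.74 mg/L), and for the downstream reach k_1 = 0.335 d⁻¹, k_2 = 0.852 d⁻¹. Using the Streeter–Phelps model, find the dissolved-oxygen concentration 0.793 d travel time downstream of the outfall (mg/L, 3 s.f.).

DO ≈ 5.98 mg/L

Mixed DO = (11.2×7.57 + 1.57×1.54)/(11.2+1.57) = 87.20/12.77 = 6.829 mg/L.
Mixed L₀ = (11.2×1.05 + 1.57×79.3)/(12.77) = 136.3/12.77 = 10.67 mg/L.
Initial deficit D₀ = C_s − DO₀ = 8.74 − 6.829 = 1.911 mg/L.
D(0.793) = [0.335×10.67/(0.852−0.335)](e^(−0.335×0.793) − e^(−0.852×0.793)) + 1.911 e^(−0.852×0.793)
= 6.914 × (0.7667 − 0.5088) + 1.911 × 0.5088 = 2.756 mg/L.
DO = 8.74 − 2.756 = 5.984 mg/L.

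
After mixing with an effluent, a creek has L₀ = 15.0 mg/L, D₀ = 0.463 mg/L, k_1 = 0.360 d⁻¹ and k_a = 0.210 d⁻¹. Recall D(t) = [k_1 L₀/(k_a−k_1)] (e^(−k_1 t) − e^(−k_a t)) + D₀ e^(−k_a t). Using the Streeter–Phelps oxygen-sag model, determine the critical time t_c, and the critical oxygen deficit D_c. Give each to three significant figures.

With k_a/k_1 = 0.5833 and 1 − D₀(k_a−k_1)/(k_1 L₀) = 1.013,
t_c = ln(0.5833 × 1.013) / (0.210 − 0.360) = ln(0.5908) / -0.1500 = -0.5262/-0.1500 = 3.508 d.
D_c = (k_1/k_a) L₀ e^(−k_1 t_c) = (0.360/0.210) × 15.0 × e^(−0.360×3.508) = 1.714 × 15.0 × 0.2828 = 7.273 mg/L.

t_c ≈ 3.51 d; D_c ≈ 7.27 mg/L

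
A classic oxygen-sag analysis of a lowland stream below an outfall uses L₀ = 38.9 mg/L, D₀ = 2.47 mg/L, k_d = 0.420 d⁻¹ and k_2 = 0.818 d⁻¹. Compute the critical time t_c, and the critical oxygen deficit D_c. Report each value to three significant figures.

t_c ≈ 1.52 d; D_c ≈ 10.6 mg/L

With k_2/k_d = 1.948 and 1 − D₀(k_2−k_d)/(k_d L₀) = 0.9398,
t_c = ln(1.948 × 0.9398) / (0.818 − 0.420) = ln(1.830) / 0.3980 = 0.6046/0.3980 = 1.519 d.
D_c = (k_d/k_2) L₀ e^(−k_d t_c) = (0.420/0.818) × 38.9 × e^(−0.420×1.519) = 0.5134 × 38.9 × 0.5284 = 10.55 mg/L.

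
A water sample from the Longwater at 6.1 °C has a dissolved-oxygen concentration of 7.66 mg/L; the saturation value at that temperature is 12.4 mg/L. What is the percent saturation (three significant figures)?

% saturation = C/C_s × 100 = 7.66/12.4 × 100 = 61.8 %.

61.8 % saturation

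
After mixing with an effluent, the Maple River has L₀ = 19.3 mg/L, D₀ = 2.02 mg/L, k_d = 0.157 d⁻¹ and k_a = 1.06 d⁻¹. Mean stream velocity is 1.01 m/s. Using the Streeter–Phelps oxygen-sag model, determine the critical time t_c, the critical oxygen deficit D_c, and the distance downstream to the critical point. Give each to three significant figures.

t_c ≈ 1.09 d; D_c ≈ 2.41 mg/L; x_c ≈ 95.5 km

t_c = [1/(k_a−k_d)] ln[(k_a/k_d)(1 − D₀(k_a−k_d)/(k_d L₀))]
= [1/(1.06−0.157)] ln[(1.06/0.157)(1 − 2.02×0.9030/(0.157×19.3))]
= (1/0.9030) ln[6.752 × 0.3980] = 1.107 × ln(2.687) = 1.107 × 0.9885 = 1.095 d.
D_c = (k_d/k_a) L₀ e^(−k_d t_c) = (0.157/1.06) × 19.3 × e^(−0.157×1.095) = 0.1481 × 19.3 × 0.8421 = 2.407 mg/L.
x_c = v t_c = 1.01 m/s × 1.095 d × 86400 s/d = 95530 m ≈ 95.5 km.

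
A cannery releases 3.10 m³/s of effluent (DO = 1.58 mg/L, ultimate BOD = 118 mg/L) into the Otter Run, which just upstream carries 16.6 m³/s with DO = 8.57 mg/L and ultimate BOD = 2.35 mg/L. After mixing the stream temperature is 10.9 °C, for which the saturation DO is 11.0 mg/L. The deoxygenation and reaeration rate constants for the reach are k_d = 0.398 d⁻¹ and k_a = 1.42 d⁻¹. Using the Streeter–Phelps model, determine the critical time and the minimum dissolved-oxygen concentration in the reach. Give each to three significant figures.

t_c ≈ 0.675 d; minimum DO ≈ 6.60 mg/L

Mixed DO = (16.6×8.57 + 3.10×1.58)/(16.6+3.10) = 147.2/19.70 = 7.470 mg/L.
Mixed L₀ = (16.6×2.35 + 3.10×118)/(19.70) = 404.8/19.70 = 20.55 mg/L.
Initial deficit D₀ = C_s − DO₀ = 11.0 − 7.470 = 3.530 mg/L.
t_c = (1/1.022) ln[(1.42/0.398)(1 − 3.530×1.022/(0.398×20.55))] = 0.9785 × ln(1.994) = 0.6753 d.
D_c = (0.398/1.42) × 20.55 × e^(−0.398×0.6753) = 0.2803 × 20.55 × 0.7643 = 4.402 mg/L.
Minimum DO = 11.0 − 4.402 = 6.598 mg/L.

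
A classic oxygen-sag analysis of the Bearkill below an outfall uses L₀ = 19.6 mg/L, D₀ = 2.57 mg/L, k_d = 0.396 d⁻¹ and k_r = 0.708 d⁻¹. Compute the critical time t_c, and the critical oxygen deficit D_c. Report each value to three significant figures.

t_c ≈ 1.51 d; D_c ≈ 6.02 mg/L

At the critical point dD/dt = 0, so k_d L₀ e^(−k_d t) = k_r D. Substituting D(t) from the Streeter–Phelps equation and solving for t gives
t_c = ln[(k_r/k_d)(1 − D₀(k_r−k_d)/(k_d L₀))] / (k_r−k_d).
Here k_r−k_d = 0.3120 d⁻¹ and 1 − D₀(k_r−k_d)/(k_d L₀) = 1 − 2.57×0.3120/(0.396×19.6) = 0.8967, so
t_c = ln(1.788 × 0.8967) / 0.3120 = 0.4720 / 0.3120 = 1.513 d.
L(t_c) = L₀ e^(−k_d t_c) = 19.6 × 0.5493 = 10.77 mg/L, and at the critical point k_r D_c = k_d L, so D_c = (0.396/0.708) × 10.77 = 6.022 mg/L.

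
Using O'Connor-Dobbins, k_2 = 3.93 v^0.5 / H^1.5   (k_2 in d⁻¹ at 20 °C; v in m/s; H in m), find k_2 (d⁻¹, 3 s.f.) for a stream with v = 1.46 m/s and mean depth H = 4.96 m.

k_2 = 3.93 × 1.46^0.5 / 4.96^1.5 = 3.93 × 1.208 / 11.05 = 0.4299 d⁻¹.

k_2 ≈ 0.430 d⁻¹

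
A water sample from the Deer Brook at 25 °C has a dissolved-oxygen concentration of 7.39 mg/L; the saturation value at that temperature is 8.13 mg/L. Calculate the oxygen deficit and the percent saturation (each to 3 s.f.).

D = C_s − C = 8.13 − 7.39 = 0.740 mg/L.
% saturation = 7.39/8.13 × 100 = 90.9 %.

D ≈ 0.740 mg/L; 90.9 % saturation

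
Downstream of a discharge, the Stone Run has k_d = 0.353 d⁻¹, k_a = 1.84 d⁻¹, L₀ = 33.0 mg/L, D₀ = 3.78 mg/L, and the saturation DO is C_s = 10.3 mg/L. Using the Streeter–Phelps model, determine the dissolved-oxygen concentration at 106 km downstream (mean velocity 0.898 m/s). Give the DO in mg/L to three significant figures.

Travel time t = x/v = 106 km / (0.898 m/s) = 106000 m / 0.898 m/s = 118000 s = 1.366 d.
k_d L₀/(k_a−k_d) = 0.353×33.0/(1.84−0.353) = 11.65/1.487 = 7.834 mg/L.
e^(−k_d t) = e^(−0.353×1.366) = 0.6174; e^(−k_a t) = e^(−1.84×1.366) = 0.08096.
D = 7.834 × (0.6174 − 0.08096) + 3.78 × 0.08096 = 4.202 + 0.3060 = 4.508 mg/L.
DO = C_s − D = 10.3 − 4.508 = 5.792 mg/L.

DO ≈ 5.79 mg/L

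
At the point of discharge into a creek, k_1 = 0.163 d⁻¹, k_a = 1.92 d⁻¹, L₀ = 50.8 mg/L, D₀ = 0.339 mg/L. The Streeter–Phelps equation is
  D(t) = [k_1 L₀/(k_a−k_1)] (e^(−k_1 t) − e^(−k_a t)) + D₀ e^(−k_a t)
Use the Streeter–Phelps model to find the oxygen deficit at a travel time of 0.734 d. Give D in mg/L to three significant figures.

k_1 L₀/(k_a−k_1) = 0.163×50.8/(1.92−0.163) = 8.280/1.757 = 4.713 mg/L.
e^(−k_1 t) = e^(−0.163×0.7340) = 0.8872; e^(−k_a t) = e^(−1.92×0.7340) = 0.2443.
D = 4.713 × (0.8872 − 0.2443) + 0.339 × 0.2443 = 3.030 + 0.08282 = 3.113 mg/L.

D ≈ 3.11 mg/L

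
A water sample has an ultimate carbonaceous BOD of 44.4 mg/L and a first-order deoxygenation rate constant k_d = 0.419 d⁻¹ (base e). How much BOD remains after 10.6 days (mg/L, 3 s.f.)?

L_t = L₀ e^(−k_d t) = 44.4 × e^(−0.419×10.6) = 44.4 × 0.01178 = 0.5230 mg/L.

L ≈ 0.523 mg/L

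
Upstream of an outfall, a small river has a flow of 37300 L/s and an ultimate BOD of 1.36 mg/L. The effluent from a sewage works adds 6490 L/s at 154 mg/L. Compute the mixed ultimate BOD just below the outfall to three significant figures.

24.0 mg/L

Flow-weighted mixing: C = (Q_r C_r + Q_w C_w)/(Q_r + Q_w)
= (37300×1.36 + 6490×154)/(37300 + 6490) = 1.050×10^6/43790 = 23.98 mg/L.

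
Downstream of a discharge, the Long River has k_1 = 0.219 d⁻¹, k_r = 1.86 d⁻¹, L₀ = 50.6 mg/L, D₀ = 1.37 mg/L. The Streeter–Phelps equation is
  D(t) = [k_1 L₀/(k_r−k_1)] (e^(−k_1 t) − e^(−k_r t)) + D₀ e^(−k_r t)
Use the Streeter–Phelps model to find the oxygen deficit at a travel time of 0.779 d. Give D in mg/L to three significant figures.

D ≈ 4.43 mg/L

k_1 L₀/(k_r−k_1) = 0.219×50.6/(1.86−0.219) = 11.08/1.641 = 6.753 mg/L.
e^(−k_1 t) = e^(−0.219×0.7790) = 0.8432; e^(−k_r t) = e^(−1.86×0.7790) = 0.2348.
D = 6.753 × (0.8432 − 0.2348) + 1.37 × 0.2348 = 4.108 + 0.3217 = 4.430 mg/L.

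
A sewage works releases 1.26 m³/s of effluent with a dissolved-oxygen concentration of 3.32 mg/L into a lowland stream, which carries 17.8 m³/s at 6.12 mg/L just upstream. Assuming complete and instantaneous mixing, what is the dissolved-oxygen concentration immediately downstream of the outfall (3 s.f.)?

Flow-weighted mixing: C = (Q_r C_r + Q_w C_w)/(Q_r + Q_w)
= (17.8×6.12 + 1.26×3.32)/(17.8 + 1.26) = 113.1/19.06 = 5.935 mg/L.

5.93 mg/L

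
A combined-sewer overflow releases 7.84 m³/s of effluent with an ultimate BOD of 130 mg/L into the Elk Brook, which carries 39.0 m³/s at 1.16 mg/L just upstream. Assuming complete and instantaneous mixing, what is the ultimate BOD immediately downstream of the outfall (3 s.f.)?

Flow-weighted mixing: C = (Q_r C_r + Q_w C_w)/(Q_r + Q_w)
= (39.0×1.16 + 7.84×130)/(39.0 + 7.84) = 1064/46.84 = 22.73 mg/L.

22.7 mg/L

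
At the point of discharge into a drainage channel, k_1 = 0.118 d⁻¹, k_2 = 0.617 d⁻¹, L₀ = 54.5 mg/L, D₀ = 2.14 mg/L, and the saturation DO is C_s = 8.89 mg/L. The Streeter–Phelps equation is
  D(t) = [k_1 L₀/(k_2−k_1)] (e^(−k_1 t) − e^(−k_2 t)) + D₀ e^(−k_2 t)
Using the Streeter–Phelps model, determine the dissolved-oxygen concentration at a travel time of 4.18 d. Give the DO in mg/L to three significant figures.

k_1 L₀/(k_2−k_1) = 0.118×54.5/(0.617−0.118) = 6.431/0.4990 = 12.89 mg/L.
e^(−k_1 t) = e^(−0.118×4.180) = 0.6106; e^(−k_2 t) = e^(−0.617×4.180) = 0.07585.
D = 12.89 × (0.6106 − 0.07585) + 2.14 × 0.07585 = 6.892 + 0.1623 = 7.055 mg/L.
DO = C_s − D = 8.89 − 7.055 = 1.835 mg/L.

DO ≈ 1.84 mg/L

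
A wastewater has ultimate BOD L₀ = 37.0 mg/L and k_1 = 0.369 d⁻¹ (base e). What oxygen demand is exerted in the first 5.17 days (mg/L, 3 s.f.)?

y_t = L₀(1 − e^(−k_1 t)) = 37.0 × (1 − e^(−0.369×5.17))
= 37.0 × (1 − 0.1484) = 37.0 × 0.8516 = 31.51 mg/L.

y ≈ 31.5 mg/L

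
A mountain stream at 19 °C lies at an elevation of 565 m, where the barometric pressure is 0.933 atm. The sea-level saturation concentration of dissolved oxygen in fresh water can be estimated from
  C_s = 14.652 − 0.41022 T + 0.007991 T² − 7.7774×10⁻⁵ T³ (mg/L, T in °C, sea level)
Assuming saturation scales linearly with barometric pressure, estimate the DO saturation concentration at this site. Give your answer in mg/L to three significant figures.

C_s ≈ 8.59 mg/L

At sea level: C_s = 14.652 − 0.41022×19 + 0.007991×19² − 7.7774×10⁻⁵×19³ = 9.209 mg/L.
Pressure correction: C_s' = 9.209 × 0.933 = 8.592 mg/L.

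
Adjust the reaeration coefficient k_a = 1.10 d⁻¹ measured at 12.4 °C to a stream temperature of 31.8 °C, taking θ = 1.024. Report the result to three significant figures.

k_a(T₂) = k_a(T₁) · θ^(T₂−T₁) = 1.10 × 1.024^(31.8−12.4)
= 1.10 × 1.024^19.4 = 1.10 × 1.584 = 1.743 d⁻¹.

k_a ≈ 1.74 d⁻¹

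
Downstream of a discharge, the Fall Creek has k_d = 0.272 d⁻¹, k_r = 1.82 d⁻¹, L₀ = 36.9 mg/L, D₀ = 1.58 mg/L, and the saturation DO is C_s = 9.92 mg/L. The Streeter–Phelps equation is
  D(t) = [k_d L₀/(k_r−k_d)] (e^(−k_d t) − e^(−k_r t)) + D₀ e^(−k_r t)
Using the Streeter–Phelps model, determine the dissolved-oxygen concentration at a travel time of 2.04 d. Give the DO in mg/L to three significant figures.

k_d L₀/(k_r−k_d) = 0.272×36.9/(1.82−0.272) = 10.04/1.548 = 6.484 mg/L.
e^(−k_d t) = e^(−0.272×2.040) = 0.5741; e^(−k_r t) = e^(−1.82×2.040) = 0.02441.
D = 6.484 × (0.5741 − 0.02441) + 1.58 × 0.02441 = 3.564 + 0.03857 = 3.603 mg/L.
DO = C_s − D = 9.92 − 3.603 = 6.317 mg/L.

DO ≈ 6.32 mg/L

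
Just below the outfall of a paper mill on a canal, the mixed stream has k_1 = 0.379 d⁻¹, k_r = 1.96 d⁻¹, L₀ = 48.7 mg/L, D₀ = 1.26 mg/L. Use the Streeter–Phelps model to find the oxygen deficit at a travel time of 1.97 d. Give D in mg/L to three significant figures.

D ≈ 5.31 mg/L

k_1 L₀/(k_r−k_1) = 0.379×48.7/(1.96−0.379) = 18.46/1.581 = 11.67 mg/L.
e^(−k_1 t) = e^(−0.379×1.970) = 0.4740; e^(−k_r t) = e^(−1.96×1.970) = 0.02104.
D = 11.67 × (0.4740 − 0.02104) + 1.26 × 0.02104 = 5.288 + 0.02651 = 5.314 mg/L.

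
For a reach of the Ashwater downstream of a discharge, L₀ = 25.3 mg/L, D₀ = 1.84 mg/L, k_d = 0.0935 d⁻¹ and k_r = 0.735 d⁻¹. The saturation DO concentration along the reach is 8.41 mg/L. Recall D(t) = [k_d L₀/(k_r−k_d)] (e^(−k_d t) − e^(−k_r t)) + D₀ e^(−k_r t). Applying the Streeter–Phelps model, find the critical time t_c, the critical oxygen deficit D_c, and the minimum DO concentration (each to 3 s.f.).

t_c ≈ 2.14 d; D_c ≈ 2.64 mg/L; min DO ≈ 5.77 mg/L

With k_r/k_d = 7.861 and 1 − D₀(k_r−k_d)/(k_d L₀) = 0.5010,
t_c = ln(7.861 × 0.5010) / (0.735 − 0.0935) = ln(3.939) / 0.6415 = 1.371/0.6415 = 2.137 d.
L(t_c) = L₀ e^(−k_d t_c) = 25.3 × 0.8189 = 20.72 mg/L, and at the critical point k_r D_c = k_d L, so D_c = (0.0935/0.735) × 20.72 = 2.636 mg/L.
Minimum DO = C_s − D_c = 8.41 − 2.636 = 5.774 mg/L.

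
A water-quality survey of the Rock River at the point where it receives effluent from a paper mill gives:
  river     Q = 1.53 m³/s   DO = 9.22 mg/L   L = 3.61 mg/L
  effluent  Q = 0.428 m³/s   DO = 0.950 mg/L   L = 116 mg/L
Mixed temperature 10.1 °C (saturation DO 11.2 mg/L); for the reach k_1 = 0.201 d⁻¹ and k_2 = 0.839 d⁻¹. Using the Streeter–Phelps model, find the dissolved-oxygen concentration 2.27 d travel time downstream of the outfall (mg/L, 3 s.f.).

DO ≈ 6.33 mg/L

Mixed DO = (1.53×9.22 + 0.428×0.950)/(1.53+0.428) = 14.51/1.958 = 7.412 mg/L.
Mixed L₀ = (1.53×3.61 + 0.428×116)/(1.958) = 55.17/1.958 = 28.18 mg/L.
Initial deficit D₀ = C_s − DO₀ = 11.2 − 7.412 = 3.788 mg/L.
D(2.27) = [0.201×28.18/(0.839−0.201)](e^(−0.201×2.27) − e^(−0.839×2.27)) + 3.788 e^(−0.839×2.27)
= 8.877 × (0.6336 − 0.1489) + 3.788 × 0.1489 = 4.867 mg/L.
DO = 11.2 − 4.867 = 6.333 mg/L.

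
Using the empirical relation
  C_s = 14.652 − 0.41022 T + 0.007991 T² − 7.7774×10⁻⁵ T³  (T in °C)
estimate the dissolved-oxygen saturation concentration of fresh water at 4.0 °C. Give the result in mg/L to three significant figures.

C_s = 14.652 − 0.41022×4.0 + 0.007991×4.0² − 7.7774×10⁻⁵×4.0³ = 13.13 mg/L.

C_s ≈ 13.1 mg/L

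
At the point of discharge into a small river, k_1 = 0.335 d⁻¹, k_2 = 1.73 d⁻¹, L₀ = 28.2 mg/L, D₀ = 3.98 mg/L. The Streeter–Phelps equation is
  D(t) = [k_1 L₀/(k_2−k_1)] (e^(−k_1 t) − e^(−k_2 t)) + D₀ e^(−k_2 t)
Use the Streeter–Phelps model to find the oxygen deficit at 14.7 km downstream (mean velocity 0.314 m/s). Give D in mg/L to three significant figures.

Travel time t = x/v = 14.7 km / (0.314 m/s) = 14700 m / 0.314 m/s = 46820 s = 0.5418 d.
k_1 L₀/(k_2−k_1) = 0.335×28.2/(1.73−0.335) = 9.447/1.395 = 6.772 mg/L.
e^(−k_1 t) = e^(−0.335×0.5418) = 0.8340; e^(−k_2 t) = e^(−1.73×0.5418) = 0.3916.
D = 6.772 × (0.8340 − 0.3916) + 3.98 × 0.3916 = 2.996 + 1.559 = 4.554 mg/L.

D ≈ 4.55 mg/L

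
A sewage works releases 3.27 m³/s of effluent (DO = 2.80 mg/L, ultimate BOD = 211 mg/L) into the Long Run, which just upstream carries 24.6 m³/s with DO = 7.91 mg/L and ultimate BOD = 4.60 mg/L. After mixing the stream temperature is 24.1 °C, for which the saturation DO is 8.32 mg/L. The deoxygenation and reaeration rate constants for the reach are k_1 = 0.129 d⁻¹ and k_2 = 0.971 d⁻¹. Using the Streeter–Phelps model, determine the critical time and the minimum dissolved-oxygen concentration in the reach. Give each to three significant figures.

t_c ≈ 2.09 d; minimum DO ≈ 5.40 mg/L

Mixed DO = (24.6×7.91 + 3.27×2.80)/(24.6+3.27) = 203.7/27.87 = 7.310 mg/L.
Mixed L₀ = (24.6×4.60 + 3.27×211)/(27.87) = 803.1/27.87 = 28.82 mg/L.
Initial deficit D₀ = C_s − DO₀ = 8.32 − 7.310 = 1.010 mg/L.
t_c = (1/0.8420) ln[(0.971/0.129)(1 − 1.010×0.8420/(0.129×28.82))] = 1.188 × ln(5.806) = 2.089 d.
D_c = (0.129/0.971) × 28.82 × e^(−0.129×2.089) = 0.1329 × 28.82 × 0.7638 = 2.924 mg/L.
Minimum DO = 8.32 − 2.924 = 5.396 mg/L.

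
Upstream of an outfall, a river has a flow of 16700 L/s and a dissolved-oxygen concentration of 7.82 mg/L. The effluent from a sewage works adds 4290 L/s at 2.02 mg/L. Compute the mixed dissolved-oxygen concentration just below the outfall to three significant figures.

6.63 mg/L

Flow-weighted mixing: C = (Q_r C_r + Q_w C_w)/(Q_r + Q_w)
= (16700×7.82 + 4290×2.02)/(16700 + 4290) = 139300/20990 = 6.635 mg/L.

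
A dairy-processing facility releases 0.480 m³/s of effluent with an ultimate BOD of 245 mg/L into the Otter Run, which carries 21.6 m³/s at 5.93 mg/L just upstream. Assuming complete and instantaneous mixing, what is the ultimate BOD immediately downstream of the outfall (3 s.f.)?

11.1 mg/L

Flow-weighted mixing: C = (Q_r C_r + Q_w C_w)/(Q_r + Q_w)
= (21.6×5.93 + 0.480×245)/(21.6 + 0.480) = 245.7/22.08 = 11.13 mg/L.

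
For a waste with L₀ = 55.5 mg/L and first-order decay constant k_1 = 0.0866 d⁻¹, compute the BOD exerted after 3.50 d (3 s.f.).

y ≈ 14.5 mg/L

y_t = L₀(1 − e^(−k_1 t)) = 55.5 × (1 − e^(−0.0866×3.50))
= 55.5 × (1 − 0.7385) = 55.5 × 0.2615 = 14.51 mg/L.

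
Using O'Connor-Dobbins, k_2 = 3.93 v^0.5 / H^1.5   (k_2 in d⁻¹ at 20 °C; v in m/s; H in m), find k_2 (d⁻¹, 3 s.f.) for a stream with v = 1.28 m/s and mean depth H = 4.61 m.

k_2 = 3.93 × 1.28^0.5 / 4.61^1.5 = 3.93 × 1.131 / 9.898 = 0.4492 d⁻¹.

k_2 ≈ 0.449 d⁻¹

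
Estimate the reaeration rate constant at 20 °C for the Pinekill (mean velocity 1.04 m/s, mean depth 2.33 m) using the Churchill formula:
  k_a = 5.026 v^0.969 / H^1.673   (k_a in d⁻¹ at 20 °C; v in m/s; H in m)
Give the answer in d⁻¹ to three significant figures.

k_a ≈ 1.27 d⁻¹

k_a = 5.026 × 1.04^0.969 / 2.33^1.673 = 5.026 × 1.039 / 4.117 = 1.268 d⁻¹.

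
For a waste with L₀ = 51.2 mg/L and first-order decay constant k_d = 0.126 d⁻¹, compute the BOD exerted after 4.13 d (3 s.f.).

y_t = L₀(1 − e^(−k_d t)) = 51.2 × (1 − e^(−0.126×4.13))
= 51.2 × (1 − 0.5943) = 51.2 × 0.4057 = 20.77 mg/L.

y ≈ 20.8 mg/L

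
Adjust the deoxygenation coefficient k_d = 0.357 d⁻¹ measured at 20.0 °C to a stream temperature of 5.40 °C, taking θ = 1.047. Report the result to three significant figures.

k_d(T₂) = k_d(T₁) · θ^(T₂−T₁) = 0.357 × 1.047^(5.40−20.0)
= 0.357 × 1.047^-14.6 = 0.357 × 0.5114 = 0.1826 d⁻¹.

k_d ≈ 0.183 d⁻¹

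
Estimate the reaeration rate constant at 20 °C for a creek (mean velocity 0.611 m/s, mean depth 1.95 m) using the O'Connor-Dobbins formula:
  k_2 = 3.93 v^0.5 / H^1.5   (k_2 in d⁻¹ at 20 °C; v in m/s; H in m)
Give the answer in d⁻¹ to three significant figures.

k_2 ≈ 1.13 d⁻¹

k_2 = 3.93 × 0.611^0.5 / 1.95^1.5 = 3.93 × 0.7817 / 2.723 = 1.128 d⁻¹.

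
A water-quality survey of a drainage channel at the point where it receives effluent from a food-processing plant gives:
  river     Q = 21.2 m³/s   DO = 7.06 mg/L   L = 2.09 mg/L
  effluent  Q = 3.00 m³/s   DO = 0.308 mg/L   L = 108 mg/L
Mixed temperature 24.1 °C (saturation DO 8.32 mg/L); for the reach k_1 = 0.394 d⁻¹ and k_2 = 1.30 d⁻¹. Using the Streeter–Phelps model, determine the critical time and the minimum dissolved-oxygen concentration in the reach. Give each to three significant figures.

Mixed DO = (21.2×7.06 + 3.00×0.308)/(21.2+3.00) = 150.6/24.20 = 6.223 mg/L.
Mixed L₀ = (21.2×2.09 + 3.00×108)/(24.20) = 368.3/24.20 = 15.22 mg/L.
Initial deficit D₀ = C_s − DO₀ = 8.32 − 6.223 = 2.097 mg/L.
t_c = (1/0.9060) ln[(1.30/0.394)(1 − 2.097×0.9060/(0.394×15.22))] = 1.104 × ln(2.254) = 0.8971 d.
D_c = (0.394/1.30) × 15.22 × e^(−0.394×0.8971) = 0.3031 × 15.22 × 0.7023 = 3.239 mg/L.
Minimum DO = 8.32 − 3.239 = 5.081 mg/L.

t_c ≈ 0.897 d; minimum DO ≈ 5.08 mg/L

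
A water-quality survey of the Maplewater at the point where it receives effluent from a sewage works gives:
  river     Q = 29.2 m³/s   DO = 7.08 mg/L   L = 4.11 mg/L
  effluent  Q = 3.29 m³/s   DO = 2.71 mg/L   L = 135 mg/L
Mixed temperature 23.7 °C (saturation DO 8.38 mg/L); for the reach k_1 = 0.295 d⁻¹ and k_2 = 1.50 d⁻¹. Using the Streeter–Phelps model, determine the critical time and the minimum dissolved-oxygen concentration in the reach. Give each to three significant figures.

Mixed DO = (29.2×7.08 + 3.29×2.71)/(29.2+3.29) = 215.7/32.49 = 6.637 mg/L.
Mixed L₀ = (29.2×4.11 + 3.29×135)/(32.49) = 564.2/32.49 = 17.36 mg/L.
Initial deficit D₀ = C_s − DO₀ = 8.38 − 6.637 = 1.743 mg/L.
t_c = (1/1.205) ln[(1.50/0.295)(1 − 1.743×1.205/(0.295×17.36))] = 0.8299 × ln(3.000) = 0.9118 d.
D_c = (0.295/1.50) × 17.36 × e^(−0.295×0.9118) = 0.1967 × 17.36 × 0.7641 = 2.610 mg/L.
Minimum DO = 8.38 − 2.610 = 5.770 mg/L.

t_c ≈ 0.912 d; minimum DO ≈ 5.77 mg/L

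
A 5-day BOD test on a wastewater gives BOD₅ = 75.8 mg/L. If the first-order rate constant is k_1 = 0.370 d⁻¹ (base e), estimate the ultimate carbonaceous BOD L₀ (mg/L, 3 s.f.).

L₀ ≈ 89.9 mg/L

BOD₅ = L₀(1 − e^(−5k_1)) ⇒ L₀ = BOD₅ / (1 − e^(−5×0.370))
= 75.8 / (1 − 0.1572) = 75.8 / 0.8428 = 89.94 mg/L.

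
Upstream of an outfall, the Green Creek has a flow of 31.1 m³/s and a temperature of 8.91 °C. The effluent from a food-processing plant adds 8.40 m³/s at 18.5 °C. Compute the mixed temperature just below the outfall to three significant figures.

Flow-weighted mixing: C = (Q_r C_r + Q_w C_w)/(Q_r + Q_w)
= (31.1×8.91 + 8.40×18.5)/(31.1 + 8.40) = 432.5/39.50 = 10.95 °C.

10.9 °C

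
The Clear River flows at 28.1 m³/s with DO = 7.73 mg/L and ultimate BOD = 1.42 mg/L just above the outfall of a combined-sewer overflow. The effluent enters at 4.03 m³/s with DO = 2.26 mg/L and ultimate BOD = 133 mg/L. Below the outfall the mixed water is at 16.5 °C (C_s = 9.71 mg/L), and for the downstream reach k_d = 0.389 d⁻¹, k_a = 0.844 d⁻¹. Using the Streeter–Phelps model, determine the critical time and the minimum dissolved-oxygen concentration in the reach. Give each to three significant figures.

Mixed DO = (28.1×7.73 + 4.03×2.26)/(28.1+4.03) = 226.3/32.13 = 7.044 mg/L.
Mixed L₀ = (28.1×1.42 + 4.03×133)/(32.13) = 575.9/32.13 = 17.92 mg/L.
Initial deficit D₀ = C_s − DO₀ = 9.71 − 7.044 = 2.666 mg/L.
t_c = (1/0.4550) ln[(0.844/0.389)(1 − 2.666×0.4550/(0.389×17.92))] = 2.198 × ln(1.792) = 1.282 d.
D_c = (0.389/0.844) × 17.92 × e^(−0.389×1.282) = 0.4609 × 17.92 × 0.6073 = 5.017 mg/L.
Minimum DO = 9.71 − 5.017 = 4.693 mg/L.

t_c ≈ 1.28 d; minimum DO ≈ 4.69 mg/L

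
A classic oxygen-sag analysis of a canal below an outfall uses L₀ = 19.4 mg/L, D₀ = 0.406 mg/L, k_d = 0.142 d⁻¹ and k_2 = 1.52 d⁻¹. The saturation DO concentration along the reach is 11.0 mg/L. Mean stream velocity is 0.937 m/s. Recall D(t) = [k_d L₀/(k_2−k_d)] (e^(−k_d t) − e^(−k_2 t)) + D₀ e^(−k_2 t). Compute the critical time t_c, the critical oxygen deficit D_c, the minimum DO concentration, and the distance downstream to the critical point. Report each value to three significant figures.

t_c ≈ 1.56 d; D_c ≈ 1.45 mg/L; min DO ≈ 9.55 mg/L; x_c ≈ 126 km

At the critical point dD/dt = 0, so k_d L₀ e^(−k_d t) = k_2 D. Substituting D(t) from the Streeter–Phelps equation and solving for t gives
t_c = ln[(k_2/k_d)(1 − D₀(k_2−k_d)/(k_d L₀))] / (k_2−k_d).
Here k_2−k_d = 1.378 d⁻¹ and 1 − D₀(k_2−k_d)/(k_d L₀) = 1 − 0.406×1.378/(0.142×19.4) = 0.7969, so
t_c = ln(10.70 × 0.7969) / 1.378 = 2.144 / 1.378 = 1.556 d.
D_c = (k_d/k_2) L₀ e^(−k_d t_c) = (0.142/1.52) × 19.4 × e^(−0.142×1.556) = 0.09342 × 19.4 × 0.8018 = 1.453 mg/L.
Minimum DO = C_s − D_c = 11.0 − 1.453 = 9.547 mg/L.
x_c = v t_c = 0.937 m/s × 1.556 d × 86400 s/d = 125900 m ≈ 126 km.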